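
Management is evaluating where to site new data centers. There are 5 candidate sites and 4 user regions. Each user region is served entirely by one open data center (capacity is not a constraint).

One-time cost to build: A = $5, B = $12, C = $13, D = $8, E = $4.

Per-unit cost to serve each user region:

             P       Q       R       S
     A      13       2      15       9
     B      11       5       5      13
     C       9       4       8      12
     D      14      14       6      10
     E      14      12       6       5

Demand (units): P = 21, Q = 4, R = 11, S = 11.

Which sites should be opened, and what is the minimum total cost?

For any fixed open set, each user region goes to its cheapest open site; total = fixed + service.
{A, C, E}: P→C 9·21=189, Q→A 2·4=8, R→E 6·11=66, S→E 5·11=55. Service 318; fixed 22; total 340.
{A, B, C, E}: service 307 + fixed 34 = 341
{C, E}: P→C 9·21=189, Q→C 4·4=16, R→E 6·11=66, S→E 5·11=55. Service 326; fixed 17; total 343.
{A, B, C, D, E}: service 307 + fixed 42 = 349
No other subset beats 340.

Open A, C and E; minimum total cost 340.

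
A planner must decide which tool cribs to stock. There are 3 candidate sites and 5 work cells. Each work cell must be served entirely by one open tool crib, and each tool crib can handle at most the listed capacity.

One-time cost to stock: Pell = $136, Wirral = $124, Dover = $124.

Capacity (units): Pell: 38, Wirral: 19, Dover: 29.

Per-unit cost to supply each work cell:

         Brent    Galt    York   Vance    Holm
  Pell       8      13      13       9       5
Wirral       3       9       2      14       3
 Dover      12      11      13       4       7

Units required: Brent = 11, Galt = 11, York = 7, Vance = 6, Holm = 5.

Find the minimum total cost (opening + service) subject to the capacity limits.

Minimum total cost: 475

Open {Wirral, Dover}: Brent→Wirral 3·11=33, Galt→Dover 11·11=121, York→Wirral 2·7=14, Vance→Dover 4·6=24, Holm→Dover 7·5=35.
Loads: Wirral carries 18/19, Dover carries 22/29. Service 227; fixed 248; total 475.
Next best feasible plan costs 529.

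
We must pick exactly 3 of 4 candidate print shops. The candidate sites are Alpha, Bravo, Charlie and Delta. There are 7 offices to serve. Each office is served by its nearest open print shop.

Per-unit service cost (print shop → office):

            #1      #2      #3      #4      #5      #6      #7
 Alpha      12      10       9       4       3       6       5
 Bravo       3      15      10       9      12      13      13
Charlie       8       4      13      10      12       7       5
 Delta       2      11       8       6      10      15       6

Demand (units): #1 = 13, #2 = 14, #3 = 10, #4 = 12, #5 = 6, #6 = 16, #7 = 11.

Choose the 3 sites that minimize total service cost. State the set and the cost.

Choose Alpha, Charlie and Delta; total service cost 379.

With exactly 3 open, each office uses its cheapest among the chosen.
{Alpha, Charlie, Delta}: #1→Delta 2·13=26, #2→Charlie 4·14=56, #3→Delta 8·10=80, #4→Alpha 4·12=48, #5→Alpha 3·6=18, #6→Alpha 6·16=96, #7→Alpha 5·11=55. Service cost 379.
{Alpha, Bravo, Charlie}: service cost 402
{Bravo, Charlie, Delta}: service cost 461
Among all 4 size-3 choices, {Alpha, Charlie, Delta} is lowest.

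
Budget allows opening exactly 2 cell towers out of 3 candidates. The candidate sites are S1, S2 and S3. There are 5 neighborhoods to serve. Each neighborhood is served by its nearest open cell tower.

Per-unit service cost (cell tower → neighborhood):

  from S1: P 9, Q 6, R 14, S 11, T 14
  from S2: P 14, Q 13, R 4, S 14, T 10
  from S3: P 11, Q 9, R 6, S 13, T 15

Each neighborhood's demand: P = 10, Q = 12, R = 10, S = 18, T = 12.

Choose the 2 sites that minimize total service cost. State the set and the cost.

With exactly 2 open, each neighborhood uses its cheapest among the chosen.
{S1, S2}: P→S1 9·10=90, Q→S1 6·12=72, R→S2 4·10=40, S→S1 11·18=198, T→S2 10·12=120. Service cost 520.
{S1, S3}: service cost 588
{S2, S3}: service cost 612
Among all 3 size-2 choices, {S1, S2} is lowest.

Choose S1 and S2; total service cost 520.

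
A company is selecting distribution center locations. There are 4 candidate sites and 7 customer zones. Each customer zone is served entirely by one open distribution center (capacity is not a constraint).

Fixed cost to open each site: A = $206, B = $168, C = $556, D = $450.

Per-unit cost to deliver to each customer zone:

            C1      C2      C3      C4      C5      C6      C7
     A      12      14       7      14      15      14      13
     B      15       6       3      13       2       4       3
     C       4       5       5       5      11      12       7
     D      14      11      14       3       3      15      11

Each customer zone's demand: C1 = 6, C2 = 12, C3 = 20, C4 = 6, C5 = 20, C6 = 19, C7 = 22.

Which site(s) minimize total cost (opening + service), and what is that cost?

For any fixed open set, each customer zone goes to its cheapest open site; total = fixed + service.
{B}: C1→B 15·6=90, C2→B 6·12=72, C3→B 3·20=60, C4→B 13·6=78, C5→B 2·20=40, C6→B 4·19=76, C7→B 3·22=66. Service 482; fixed 168; total 650.
{A, B}: service 464 + fixed 374 = 838
{B, D}: service 416 + fixed 618 = 1034
{A, B, C, D}: service 344 + fixed 1380 = 1724
No other subset beats 650.

Open B only; minimum total cost 650.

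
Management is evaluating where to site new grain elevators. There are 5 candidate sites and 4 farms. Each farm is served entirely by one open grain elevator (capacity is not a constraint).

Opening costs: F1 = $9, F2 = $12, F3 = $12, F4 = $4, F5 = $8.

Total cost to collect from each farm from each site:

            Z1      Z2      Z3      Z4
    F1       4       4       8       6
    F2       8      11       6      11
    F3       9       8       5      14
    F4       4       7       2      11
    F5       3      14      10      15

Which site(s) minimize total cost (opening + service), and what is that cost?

Open F4 only; minimum total cost 28.

For any fixed open set, each farm goes to its cheapest open site; total = fixed + service.
{F4}: Z1→F4 4, Z2→F4 7, Z3→F4 2, Z4→F4 11. Service 24; fixed 4; total 28.
{F1, F4}: service 16 + fixed 13 = 29
{F1}: service 22 + fixed 9 = 31
{F1, F2, F3, F4, F5}: service 15 + fixed 45 = 60
No other subset beats 28.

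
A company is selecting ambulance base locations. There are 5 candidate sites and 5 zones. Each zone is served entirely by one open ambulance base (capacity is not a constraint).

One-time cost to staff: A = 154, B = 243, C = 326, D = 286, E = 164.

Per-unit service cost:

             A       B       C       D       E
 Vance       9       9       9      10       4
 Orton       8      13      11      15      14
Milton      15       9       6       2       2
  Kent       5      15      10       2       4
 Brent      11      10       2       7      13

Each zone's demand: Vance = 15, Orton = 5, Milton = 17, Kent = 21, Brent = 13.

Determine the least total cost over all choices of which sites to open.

For any fixed open set, each zone goes to its cheapest open site; total = fixed + service.
{E}: Vance→E 4·15=60, Orton→E 14·5=70, Milton→E 2·17=34, Kent→E 4·21=84, Brent→E 13·13=169. Service 417; fixed 164; total 581.
{D}: service 392 + fixed 286 = 678
{A, E}: Vance→E 4·15=60, Orton→A 8·5=40, Milton→E 2·17=34, Kent→E 4·21=84, Brent→A 11·13=143. Service 361; fixed 318; total 679.
{A, B, C, D, E}: service 202 + fixed 1173 = 1375
No other subset beats 581.

Minimum total cost: 581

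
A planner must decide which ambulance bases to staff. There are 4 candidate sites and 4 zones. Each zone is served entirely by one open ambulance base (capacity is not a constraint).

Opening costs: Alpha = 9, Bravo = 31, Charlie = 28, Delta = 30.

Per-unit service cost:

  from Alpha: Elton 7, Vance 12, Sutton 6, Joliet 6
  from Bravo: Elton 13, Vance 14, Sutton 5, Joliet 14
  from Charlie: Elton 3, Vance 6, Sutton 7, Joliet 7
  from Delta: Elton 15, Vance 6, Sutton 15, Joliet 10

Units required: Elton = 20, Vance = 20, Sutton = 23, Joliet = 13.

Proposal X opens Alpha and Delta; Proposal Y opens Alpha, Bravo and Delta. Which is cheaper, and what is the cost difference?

Proposal X is cheaper by 8.

Proposal X: {Alpha, Delta}: Elton→Alpha 7·20=140, Vance→Delta 6·20=120, Sutton→Alpha 6·23=138, Joliet→Alpha 6·13=78. Service 476; fixed 39; total 515.
Proposal Y: {Alpha, Bravo, Delta}: Elton→Alpha 7·20=140, Vance→Delta 6·20=120, Sutton→Bravo 5·23=115, Joliet→Alpha 6·13=78. Service 453; fixed 70; total 523.
Difference: |515 − 523| = 8.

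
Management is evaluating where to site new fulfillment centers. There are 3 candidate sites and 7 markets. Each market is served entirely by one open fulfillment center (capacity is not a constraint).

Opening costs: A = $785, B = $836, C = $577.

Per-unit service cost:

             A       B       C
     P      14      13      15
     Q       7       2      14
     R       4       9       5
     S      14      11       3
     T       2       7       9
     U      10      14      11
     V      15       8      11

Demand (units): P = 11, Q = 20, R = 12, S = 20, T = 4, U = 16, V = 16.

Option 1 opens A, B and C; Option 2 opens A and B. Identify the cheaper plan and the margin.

Option 2 is cheaper by 417.

Option 1: {A, B, C}: P→B 13·11=143, Q→B 2·20=40, R→A 4·12=48, S→C 3·20=60, T→A 2·4=8, U→A 10·16=160, V→B 8·16=128. Service 587; fixed 2198; total 2785.
Option 2: {A, B}: P→B 13·11=143, Q→B 2·20=40, R→A 4·12=48, S→B 11·20=220, T→A 2·4=8, U→A 10·16=160, V→B 8·16=128. Service 747; fixed 1621; total 2368.
Difference: |2785 − 2368| = 417.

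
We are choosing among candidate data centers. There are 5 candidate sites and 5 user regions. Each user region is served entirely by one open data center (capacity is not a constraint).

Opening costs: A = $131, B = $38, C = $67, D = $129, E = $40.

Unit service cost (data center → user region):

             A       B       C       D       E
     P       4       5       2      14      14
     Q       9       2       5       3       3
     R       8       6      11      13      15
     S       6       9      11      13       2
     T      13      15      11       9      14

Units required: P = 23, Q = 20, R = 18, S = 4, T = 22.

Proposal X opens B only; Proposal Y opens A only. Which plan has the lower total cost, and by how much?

Proposal X: {B}: P→B 5·23=115, Q→B 2·20=40, R→B 6·18=108, S→B 9·4=36, T→B 15·22=330. Service 629; fixed 38; total 667.
Proposal Y: {A}: P→A 4·23=92, Q→A 9·20=180, R→A 8·18=144, S→A 6·4=24, T→A 13·22=286. Service 726; fixed 131; total 857.
Difference: |667 − 857| = 190.

Proposal X is cheaper by 190.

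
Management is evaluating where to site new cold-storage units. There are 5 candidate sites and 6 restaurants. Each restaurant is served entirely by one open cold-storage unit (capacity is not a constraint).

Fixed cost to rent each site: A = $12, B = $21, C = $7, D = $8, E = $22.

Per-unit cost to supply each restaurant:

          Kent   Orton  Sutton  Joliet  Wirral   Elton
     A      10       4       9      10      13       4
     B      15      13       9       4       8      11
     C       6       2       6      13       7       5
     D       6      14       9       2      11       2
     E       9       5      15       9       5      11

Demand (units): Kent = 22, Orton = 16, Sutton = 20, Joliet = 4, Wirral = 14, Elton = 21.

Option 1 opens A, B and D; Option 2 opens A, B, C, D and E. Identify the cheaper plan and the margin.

Option 2 is cheaper by 105.

Option 1: {A, B, D}: Kent→D 6·22=132, Orton→A 4·16=64, Sutton→A 9·20=180, Joliet→D 2·4=8, Wirral→B 8·14=112, Elton→D 2·21=42. Service 538; fixed 41; total 579.
Option 2: {A, B, C, D, E}: Kent→C 6·22=132, Orton→C 2·16=32, Sutton→C 6·20=120, Joliet→D 2·4=8, Wirral→E 5·14=70, Elton→D 2·21=42. Service 404; fixed 70; total 474.
Difference: |579 − 474| = 105.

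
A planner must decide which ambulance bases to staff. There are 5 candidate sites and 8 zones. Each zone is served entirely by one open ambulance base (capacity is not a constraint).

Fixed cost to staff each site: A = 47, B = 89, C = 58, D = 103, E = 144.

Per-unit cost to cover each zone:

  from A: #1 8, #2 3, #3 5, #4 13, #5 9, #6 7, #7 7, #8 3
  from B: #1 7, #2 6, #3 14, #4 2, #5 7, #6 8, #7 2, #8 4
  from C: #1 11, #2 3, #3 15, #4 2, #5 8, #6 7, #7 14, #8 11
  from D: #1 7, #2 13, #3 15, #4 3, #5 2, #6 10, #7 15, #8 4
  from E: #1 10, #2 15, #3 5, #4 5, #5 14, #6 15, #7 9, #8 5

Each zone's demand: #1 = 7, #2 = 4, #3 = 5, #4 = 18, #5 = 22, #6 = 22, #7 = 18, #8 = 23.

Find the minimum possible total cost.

For any fixed open set, each zone goes to its cheapest open site; total = fixed + service.
{A, B, D}: #1→B 7·7=49, #2→A 3·4=12, #3→A 5·5=25, #4→B 2·18=36, #5→D 2·22=44, #6→A 7·22=154, #7→B 2·18=36, #8→A 3·23=69. Service 425; fixed 239; total 664.
{A, B}: #1→B 7·7=49, #2→A 3·4=12, #3→A 5·5=25, #4→B 2·18=36, #5→B 7·22=154, #6→A 7·22=154, #7→B 2·18=36, #8→A 3·23=69. Service 535; fixed 136; total 671.
{A, D}: #1→D 7·7=49, #2→A 3·4=12, #3→A 5·5=25, #4→D 3·18=54, #5→D 2·22=44, #6→A 7·22=154, #7→A 7·18=126, #8→A 3·23=69. Service 533; fixed 150; total 683.
{A, B, C, D, E}: service 425 + fixed 441 = 866
No other subset beats 664.

Minimum total cost: 664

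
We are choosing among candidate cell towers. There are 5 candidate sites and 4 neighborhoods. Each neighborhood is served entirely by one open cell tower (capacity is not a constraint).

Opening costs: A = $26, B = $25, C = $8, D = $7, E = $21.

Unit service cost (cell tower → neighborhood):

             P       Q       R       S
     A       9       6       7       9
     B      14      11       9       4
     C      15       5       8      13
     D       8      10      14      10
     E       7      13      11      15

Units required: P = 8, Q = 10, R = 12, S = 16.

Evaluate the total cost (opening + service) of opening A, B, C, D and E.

Total cost: 341

Each neighborhood is assigned to its cheapest site among the open ones.
{A, B, C, D, E}: P→E 7·8=56, Q→C 5·10=50, R→A 7·12=84, S→B 4·16=64. Service 254; fixed 87; total 341.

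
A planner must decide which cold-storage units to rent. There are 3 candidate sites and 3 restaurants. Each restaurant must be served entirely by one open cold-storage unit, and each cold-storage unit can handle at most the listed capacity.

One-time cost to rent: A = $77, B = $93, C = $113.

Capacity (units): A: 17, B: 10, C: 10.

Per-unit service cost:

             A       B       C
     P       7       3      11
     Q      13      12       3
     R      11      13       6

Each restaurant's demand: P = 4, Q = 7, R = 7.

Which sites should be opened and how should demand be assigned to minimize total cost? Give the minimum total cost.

Minimum total cost: 316

Open {A, C}: P→A 7·4=28, Q→C 3·7=21, R→A 11·7=77.
Loads: A carries 11/17, C carries 7/10. Service 126; fixed 190; total 316.
Next best feasible plan costs 350.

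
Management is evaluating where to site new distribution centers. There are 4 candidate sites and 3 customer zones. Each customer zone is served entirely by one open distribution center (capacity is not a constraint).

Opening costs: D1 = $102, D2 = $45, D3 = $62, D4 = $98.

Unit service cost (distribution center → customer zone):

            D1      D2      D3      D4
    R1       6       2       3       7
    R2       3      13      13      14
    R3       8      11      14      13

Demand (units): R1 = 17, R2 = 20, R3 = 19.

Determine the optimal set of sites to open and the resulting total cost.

For any fixed open set, each customer zone goes to its cheapest open site; total = fixed + service.
{D1, D2}: R1→D2 2·17=34, R2→D1 3·20=60, R3→D1 8·19=152. Service 246; fixed 147; total 393.
{D1}: service 314 + fixed 102 = 416
{D1, D3}: R1→D3 3·17=51, R2→D1 3·20=60, R3→D1 8·19=152. Service 263; fixed 164; total 427.
{D1, D2, D3, D4}: service 246 + fixed 307 = 553
No other subset beats 393.

Open D1 and D2; minimum total cost 393.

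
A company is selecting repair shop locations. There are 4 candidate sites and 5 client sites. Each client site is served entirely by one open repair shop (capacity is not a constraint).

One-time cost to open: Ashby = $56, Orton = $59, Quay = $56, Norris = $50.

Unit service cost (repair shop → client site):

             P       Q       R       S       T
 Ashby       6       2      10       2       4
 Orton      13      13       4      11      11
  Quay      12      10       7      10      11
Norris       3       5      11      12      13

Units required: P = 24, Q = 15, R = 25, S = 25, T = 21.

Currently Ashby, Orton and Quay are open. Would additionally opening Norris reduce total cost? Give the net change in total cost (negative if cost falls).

Yes — net change −22 (cost falls by 22).

Current service cost with {Ashby, Orton, Quay}: 408.
Adding Norris: each client site re-picks its cheapest; new service cost 336, saving 72.
Extra fixed cost: 50. Net change = 50 − 72 = -22.
(Totals: 579 → 557.)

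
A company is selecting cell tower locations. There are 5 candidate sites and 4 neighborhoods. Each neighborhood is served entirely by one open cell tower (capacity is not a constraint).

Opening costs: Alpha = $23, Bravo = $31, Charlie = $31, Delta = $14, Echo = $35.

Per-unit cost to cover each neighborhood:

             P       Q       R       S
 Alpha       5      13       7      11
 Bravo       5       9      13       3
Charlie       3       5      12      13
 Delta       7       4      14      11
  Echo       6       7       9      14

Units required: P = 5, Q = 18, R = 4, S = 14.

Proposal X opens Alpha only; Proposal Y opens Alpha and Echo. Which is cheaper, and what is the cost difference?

Proposal Y is cheaper by 73.

Proposal X: {Alpha}: P→Alpha 5·5=25, Q→Alpha 13·18=234, R→Alpha 7·4=28, S→Alpha 11·14=154. Service 441; fixed 23; total 464.
Proposal Y: {Alpha, Echo}: P→Alpha 5·5=25, Q→Echo 7·18=126, R→Alpha 7·4=28, S→Alpha 11·14=154. Service 333; fixed 58; total 391.
Difference: |464 − 391| = 73.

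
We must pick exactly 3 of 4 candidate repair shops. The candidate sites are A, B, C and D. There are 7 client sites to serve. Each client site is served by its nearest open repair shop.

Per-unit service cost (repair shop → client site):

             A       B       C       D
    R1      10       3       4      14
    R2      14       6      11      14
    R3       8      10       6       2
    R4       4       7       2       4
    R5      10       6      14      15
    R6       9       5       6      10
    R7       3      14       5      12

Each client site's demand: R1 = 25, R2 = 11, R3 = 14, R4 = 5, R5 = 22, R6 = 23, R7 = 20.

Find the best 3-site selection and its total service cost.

With exactly 3 open, each client site uses its cheapest among the chosen.
{A, B, D}: R1→B 3·25=75, R2→B 6·11=66, R3→D 2·14=28, R4→A 4·5=20, R5→B 6·22=132, R6→B 5·23=115, R7→A 3·20=60. Service cost 496.
{B, C, D}: service cost 526
{A, B, C}: service cost 542
Among all 4 size-3 choices, {A, B, D} is lowest.

Choose A, B and D; total service cost 496.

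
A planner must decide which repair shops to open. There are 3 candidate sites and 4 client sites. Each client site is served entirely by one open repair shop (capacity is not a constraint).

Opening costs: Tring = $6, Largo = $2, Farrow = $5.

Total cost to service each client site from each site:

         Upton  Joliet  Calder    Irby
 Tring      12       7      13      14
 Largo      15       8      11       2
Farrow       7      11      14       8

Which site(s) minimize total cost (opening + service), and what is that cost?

Open Largo and Farrow; minimum total cost 35.

For any fixed open set, each client site goes to its cheapest open site; total = fixed + service.
{Largo, Farrow}: Upton→Farrow 7, Joliet→Largo 8, Calder→Largo 11, Irby→Largo 2. Service 28; fixed 7; total 35.
{Largo}: service 36 + fixed 2 = 38
{Tring, Largo}: service 32 + fixed 8 = 40
{Tring, Largo, Farrow}: service 27 + fixed 13 = 40
(All 7 nonempty subsets were checked; Largo and Farrow is lowest.)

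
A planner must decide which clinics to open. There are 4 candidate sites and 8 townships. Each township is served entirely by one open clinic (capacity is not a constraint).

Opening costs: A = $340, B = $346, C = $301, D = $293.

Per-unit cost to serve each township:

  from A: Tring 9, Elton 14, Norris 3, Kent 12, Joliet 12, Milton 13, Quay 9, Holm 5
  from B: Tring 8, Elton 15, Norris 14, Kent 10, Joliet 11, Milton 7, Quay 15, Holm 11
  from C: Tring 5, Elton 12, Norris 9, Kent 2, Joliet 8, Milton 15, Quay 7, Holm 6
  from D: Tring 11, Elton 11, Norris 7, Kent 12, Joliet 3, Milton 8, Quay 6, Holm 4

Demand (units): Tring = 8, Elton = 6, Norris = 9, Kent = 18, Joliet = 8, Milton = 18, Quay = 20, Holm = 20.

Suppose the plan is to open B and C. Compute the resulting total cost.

Total cost: 1326

Each township is assigned to its cheapest site among the open ones.
{B, C}: Tring→C 5·8=40, Elton→C 12·6=72, Norris→C 9·9=81, Kent→C 2·18=36, Joliet→C 8·8=64, Milton→B 7·18=126, Quay→C 7·20=140, Holm→C 6·20=120. Service 679; fixed 647; total 1326.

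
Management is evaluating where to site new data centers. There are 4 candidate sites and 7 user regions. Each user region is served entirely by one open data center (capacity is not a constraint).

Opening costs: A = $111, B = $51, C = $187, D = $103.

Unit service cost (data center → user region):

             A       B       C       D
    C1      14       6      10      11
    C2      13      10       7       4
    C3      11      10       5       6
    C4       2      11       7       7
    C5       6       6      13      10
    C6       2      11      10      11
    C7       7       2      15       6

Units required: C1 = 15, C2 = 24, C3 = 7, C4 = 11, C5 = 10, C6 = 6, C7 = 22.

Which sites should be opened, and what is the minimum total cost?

For any fixed open set, each user region goes to its cheapest open site; total = fixed + service.
{B, D}: C1→B 6·15=90, C2→D 4·24=96, C3→D 6·7=42, C4→D 7·11=77, C5→B 6·10=60, C6→B 11·6=66, C7→B 2·22=44. Service 475; fixed 154; total 629.
{A, B, D}: service 366 + fixed 265 = 631
{A, B}: C1→B 6·15=90, C2→B 10·24=240, C3→B 10·7=70, C4→A 2·11=22, C5→A 6·10=60, C6→A 2·6=12, C7→B 2·22=44. Service 538; fixed 162; total 700.
{A, B, C, D}: C1→B 6·15=90, C2→D 4·24=96, C3→C 5·7=35, C4→A 2·11=22, C5→A 6·10=60, C6→A 2·6=12, C7→B 2·22=44. Service 359; fixed 452; total 811.
No other subset beats 629.

Open B and D; minimum total cost 629.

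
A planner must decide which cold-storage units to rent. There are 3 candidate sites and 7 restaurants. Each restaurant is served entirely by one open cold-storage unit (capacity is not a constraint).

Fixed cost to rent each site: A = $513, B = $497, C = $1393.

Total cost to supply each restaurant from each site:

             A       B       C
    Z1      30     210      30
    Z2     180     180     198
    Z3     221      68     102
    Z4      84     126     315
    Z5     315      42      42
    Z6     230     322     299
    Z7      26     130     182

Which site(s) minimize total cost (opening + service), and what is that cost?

Open B only; minimum total cost 1575.

For any fixed open set, each restaurant goes to its cheapest open site; total = fixed + service.
{B}: Z1→B 210, Z2→B 180, Z3→B 68, Z4→B 126, Z5→B 42, Z6→B 322, Z7→B 130. Service 1078; fixed 497; total 1575.
{A}: service 1086 + fixed 513 = 1599
{A, B}: service 660 + fixed 1010 = 1670
{A, B, C}: service 660 + fixed 2403 = 3063
No other subset beats 1575.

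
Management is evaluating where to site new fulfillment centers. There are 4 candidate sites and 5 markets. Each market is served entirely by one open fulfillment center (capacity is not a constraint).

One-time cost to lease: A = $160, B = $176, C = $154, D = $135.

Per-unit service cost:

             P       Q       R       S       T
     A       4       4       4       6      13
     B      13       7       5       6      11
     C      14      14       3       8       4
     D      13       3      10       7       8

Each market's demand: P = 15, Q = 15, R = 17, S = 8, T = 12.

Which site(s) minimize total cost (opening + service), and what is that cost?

For any fixed open set, each market goes to its cheapest open site; total = fixed + service.
{A}: P→A 4·15=60, Q→A 4·15=60, R→A 4·17=68, S→A 6·8=48, T→A 13·12=156. Service 392; fixed 160; total 552.
{A, C}: service 267 + fixed 314 = 581
{A, D}: service 317 + fixed 295 = 612
{A, B, C, D}: service 252 + fixed 625 = 877
No other subset beats 552.

Open A only; minimum total cost 552.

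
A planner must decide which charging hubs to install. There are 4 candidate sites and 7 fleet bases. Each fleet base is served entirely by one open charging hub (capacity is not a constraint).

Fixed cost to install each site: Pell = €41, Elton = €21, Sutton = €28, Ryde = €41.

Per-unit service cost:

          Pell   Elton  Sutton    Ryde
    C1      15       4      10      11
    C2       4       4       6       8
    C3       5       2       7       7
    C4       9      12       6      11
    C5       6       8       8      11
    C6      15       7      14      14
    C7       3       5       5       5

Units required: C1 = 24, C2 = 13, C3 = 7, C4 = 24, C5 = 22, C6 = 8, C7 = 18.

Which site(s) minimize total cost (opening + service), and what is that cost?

Open Pell, Elton and Sutton; minimum total cost 638.

For any fixed open set, each fleet base goes to its cheapest open site; total = fixed + service.
{Pell, Elton, Sutton}: C1→Elton 4·24=96, C2→Pell 4·13=52, C3→Elton 2·7=14, C4→Sutton 6·24=144, C5→Pell 6·22=132, C6→Elton 7·8=56, C7→Pell 3·18=54. Service 548; fixed 90; total 638.
{Elton, Sutton}: C1→Elton 4·24=96, C2→Elton 4·13=52, C3→Elton 2·7=14, C4→Sutton 6·24=144, C5→Elton 8·22=176, C6→Elton 7·8=56, C7→Elton 5·18=90. Service 628; fixed 49; total 677.
{Pell, Elton, Sutton, Ryde}: service 548 + fixed 131 = 679
{Elton}: service 772 + fixed 21 = 793
No other subset beats 638.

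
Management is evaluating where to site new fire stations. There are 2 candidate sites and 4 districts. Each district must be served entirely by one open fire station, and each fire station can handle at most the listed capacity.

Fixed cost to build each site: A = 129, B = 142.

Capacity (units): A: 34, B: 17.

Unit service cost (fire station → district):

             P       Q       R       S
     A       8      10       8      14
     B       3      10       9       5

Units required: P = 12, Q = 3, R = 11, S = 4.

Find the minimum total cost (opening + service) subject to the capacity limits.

Minimum total cost: 399

Open {A}: P→A 8·12=96, Q→A 10·3=30, R→A 8·11=88, S→A 14·4=56.
Loads: A carries 30/34. Service 270; fixed 129; total 399.
Next best feasible plan costs 445.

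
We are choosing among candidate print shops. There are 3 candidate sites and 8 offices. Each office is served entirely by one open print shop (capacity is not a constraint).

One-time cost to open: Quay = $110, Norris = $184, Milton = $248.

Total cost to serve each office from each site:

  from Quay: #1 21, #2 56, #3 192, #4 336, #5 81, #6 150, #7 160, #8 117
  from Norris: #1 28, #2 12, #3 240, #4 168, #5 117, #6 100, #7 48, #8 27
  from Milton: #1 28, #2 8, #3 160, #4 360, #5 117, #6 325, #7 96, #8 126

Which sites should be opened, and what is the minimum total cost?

For any fixed open set, each office goes to its cheapest open site; total = fixed + service.
{Norris}: #1→Norris 28, #2→Norris 12, #3→Norris 240, #4→Norris 168, #5→Norris 117, #6→Norris 100, #7→Norris 48, #8→Norris 27. Service 740; fixed 184; total 924.
{Quay, Norris}: #1→Quay 21, #2→Norris 12, #3→Quay 192, #4→Norris 168, #5→Quay 81, #6→Norris 100, #7→Norris 48, #8→Norris 27. Service 649; fixed 294; total 943.
{Norris, Milton}: #1→Norris 28, #2→Milton 8, #3→Milton 160, #4→Norris 168, #5→Norris 117, #6→Norris 100, #7→Norris 48, #8→Norris 27. Service 656; fixed 432; total 1088.
{Quay, Norris, Milton}: service 613 + fixed 542 = 1155
(All 7 nonempty subsets were checked; Norris only is lowest.)

Open Norris only; minimum total cost 924.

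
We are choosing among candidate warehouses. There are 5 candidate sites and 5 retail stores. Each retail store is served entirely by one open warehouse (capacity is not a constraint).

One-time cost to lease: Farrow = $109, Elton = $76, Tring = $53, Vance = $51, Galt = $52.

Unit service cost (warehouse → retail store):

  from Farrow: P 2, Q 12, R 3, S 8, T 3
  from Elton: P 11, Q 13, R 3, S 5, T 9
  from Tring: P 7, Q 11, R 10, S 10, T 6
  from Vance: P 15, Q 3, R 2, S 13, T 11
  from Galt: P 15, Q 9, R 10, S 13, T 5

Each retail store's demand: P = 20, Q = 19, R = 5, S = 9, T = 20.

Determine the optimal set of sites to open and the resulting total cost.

For any fixed open set, each retail store goes to its cheapest open site; total = fixed + service.
{Farrow, Vance}: P→Farrow 2·20=40, Q→Vance 3·19=57, R→Vance 2·5=10, S→Farrow 8·9=72, T→Farrow 3·20=60. Service 239; fixed 160; total 399.
{Farrow, Elton, Vance}: service 212 + fixed 236 = 448
{Farrow, Vance, Galt}: service 239 + fixed 212 = 451
{Farrow, Elton, Tring, Vance, Galt}: P→Farrow 2·20=40, Q→Vance 3·19=57, R→Vance 2·5=10, S→Elton 5·9=45, T→Farrow 3·20=60. Service 212; fixed 341; total 553.
No other subset beats 399.

Open Farrow and Vance; minimum total cost 399.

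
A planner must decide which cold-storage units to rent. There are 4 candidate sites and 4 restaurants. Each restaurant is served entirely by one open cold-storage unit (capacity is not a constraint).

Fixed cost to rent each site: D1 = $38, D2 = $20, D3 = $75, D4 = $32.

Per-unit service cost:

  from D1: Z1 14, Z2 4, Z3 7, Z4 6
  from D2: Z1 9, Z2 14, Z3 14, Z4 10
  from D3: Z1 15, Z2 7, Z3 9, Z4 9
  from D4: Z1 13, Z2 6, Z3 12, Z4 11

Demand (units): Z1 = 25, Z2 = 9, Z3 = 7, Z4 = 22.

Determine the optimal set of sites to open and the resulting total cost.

For any fixed open set, each restaurant goes to its cheapest open site; total = fixed + service.
{D1, D2}: Z1→D2 9·25=225, Z2→D1 4·9=36, Z3→D1 7·7=49, Z4→D1 6·22=132. Service 442; fixed 58; total 500.
{D1, D2, D4}: Z1→D2 9·25=225, Z2→D1 4·9=36, Z3→D1 7·7=49, Z4→D1 6·22=132. Service 442; fixed 90; total 532.
{D1, D2, D3}: service 442 + fixed 133 = 575
{D1, D2, D3, D4}: service 442 + fixed 165 = 607
No other subset beats 500.

Open D1 and D2; minimum total cost 500.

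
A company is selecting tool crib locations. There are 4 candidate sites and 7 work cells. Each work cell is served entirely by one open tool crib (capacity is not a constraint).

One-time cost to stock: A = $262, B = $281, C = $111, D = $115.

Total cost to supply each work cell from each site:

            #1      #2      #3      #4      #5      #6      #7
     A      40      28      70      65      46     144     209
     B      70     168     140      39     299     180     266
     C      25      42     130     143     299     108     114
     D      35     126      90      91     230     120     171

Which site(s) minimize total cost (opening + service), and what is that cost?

For any fixed open set, each work cell goes to its cheapest open site; total = fixed + service.
{A, C}: #1→C 25, #2→A 28, #3→A 70, #4→A 65, #5→A 46, #6→C 108, #7→C 114. Service 456; fixed 373; total 829.
{A}: #1→A 40, #2→A 28, #3→A 70, #4→A 65, #5→A 46, #6→A 144, #7→A 209. Service 602; fixed 262; total 864.
{A, D}: service 535 + fixed 377 = 912
{A, B, C, D}: #1→C 25, #2→A 28, #3→A 70, #4→B 39, #5→A 46, #6→C 108, #7→C 114. Service 430; fixed 769; total 1199.
No other subset beats 829.

Open A and C; minimum total cost 829.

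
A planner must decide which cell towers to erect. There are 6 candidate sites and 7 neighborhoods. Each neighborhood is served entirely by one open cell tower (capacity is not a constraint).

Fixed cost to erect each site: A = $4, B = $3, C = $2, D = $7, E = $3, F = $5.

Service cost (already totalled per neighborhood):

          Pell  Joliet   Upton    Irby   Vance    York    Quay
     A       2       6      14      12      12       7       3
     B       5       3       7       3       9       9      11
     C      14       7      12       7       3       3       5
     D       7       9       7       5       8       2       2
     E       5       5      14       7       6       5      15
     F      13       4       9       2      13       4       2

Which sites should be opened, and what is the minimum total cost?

Open A, B and C; minimum total cost 33.

For any fixed open set, each neighborhood goes to its cheapest open site; total = fixed + service.
{A, B, C}: Pell→A 2, Joliet→B 3, Upton→B 7, Irby→B 3, Vance→C 3, York→C 3, Quay→A 3. Service 24; fixed 9; total 33.
{B, C}: Pell→B 5, Joliet→B 3, Upton→B 7, Irby→B 3, Vance→C 3, York→C 3, Quay→C 5. Service 29; fixed 5; total 34.
{B, C, F}: Pell→B 5, Joliet→B 3, Upton→B 7, Irby→F 2, Vance→C 3, York→C 3, Quay→F 2. Service 25; fixed 10; total 35.
{A, B, C, D, E, F}: Pell→A 2, Joliet→B 3, Upton→B 7, Irby→F 2, Vance→C 3, York→D 2, Quay→D 2. Service 21; fixed 24; total 45.
No other subset beats 33.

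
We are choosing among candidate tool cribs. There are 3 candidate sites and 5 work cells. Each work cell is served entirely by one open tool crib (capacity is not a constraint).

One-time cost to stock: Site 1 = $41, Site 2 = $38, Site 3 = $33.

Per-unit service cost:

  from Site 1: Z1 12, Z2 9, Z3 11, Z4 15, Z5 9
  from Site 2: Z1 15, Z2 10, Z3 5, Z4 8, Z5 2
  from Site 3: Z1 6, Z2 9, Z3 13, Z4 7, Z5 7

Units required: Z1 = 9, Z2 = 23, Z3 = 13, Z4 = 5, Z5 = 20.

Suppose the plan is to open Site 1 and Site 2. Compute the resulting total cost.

Each work cell is assigned to its cheapest site among the open ones.
{Site 1, Site 2}: Z1→Site 1 12·9=108, Z2→Site 1 9·23=207, Z3→Site 2 5·13=65, Z4→Site 2 8·5=40, Z5→Site 2 2·20=40. Service 460; fixed 79; total 539.

Total cost: 539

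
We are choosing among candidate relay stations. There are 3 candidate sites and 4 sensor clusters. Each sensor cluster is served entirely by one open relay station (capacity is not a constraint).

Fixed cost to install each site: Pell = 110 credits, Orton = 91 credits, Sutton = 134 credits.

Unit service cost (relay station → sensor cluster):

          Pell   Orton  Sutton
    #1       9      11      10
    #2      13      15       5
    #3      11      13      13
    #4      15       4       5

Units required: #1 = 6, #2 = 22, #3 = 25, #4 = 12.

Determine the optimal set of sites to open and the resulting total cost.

For any fixed open set, each sensor cluster goes to its cheapest open site; total = fixed + service.
{Sutton}: #1→Sutton 10·6=60, #2→Sutton 5·22=110, #3→Sutton 13·25=325, #4→Sutton 5·12=60. Service 555; fixed 134; total 689.
{Pell, Sutton}: service 499 + fixed 244 = 743
{Orton, Sutton}: #1→Sutton 10·6=60, #2→Sutton 5·22=110, #3→Orton 13·25=325, #4→Orton 4·12=48. Service 543; fixed 225; total 768.
{Pell, Orton, Sutton}: service 487 + fixed 335 = 822
No other subset beats 689.

Open Sutton only; minimum total cost 689.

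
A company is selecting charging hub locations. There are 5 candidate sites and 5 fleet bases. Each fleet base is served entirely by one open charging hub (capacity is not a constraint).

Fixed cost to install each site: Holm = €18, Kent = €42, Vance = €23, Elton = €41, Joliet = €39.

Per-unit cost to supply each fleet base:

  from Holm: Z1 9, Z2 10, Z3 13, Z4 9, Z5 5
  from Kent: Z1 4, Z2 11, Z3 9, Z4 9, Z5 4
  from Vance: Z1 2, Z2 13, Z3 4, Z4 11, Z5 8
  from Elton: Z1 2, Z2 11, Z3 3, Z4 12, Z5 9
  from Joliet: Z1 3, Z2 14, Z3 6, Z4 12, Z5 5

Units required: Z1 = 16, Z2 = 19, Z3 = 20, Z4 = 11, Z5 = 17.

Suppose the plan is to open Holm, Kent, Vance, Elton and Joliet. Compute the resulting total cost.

Each fleet base is assigned to its cheapest site among the open ones.
{Holm, Kent, Vance, Elton, Joliet}: Z1→Vance 2·16=32, Z2→Holm 10·19=190, Z3→Elton 3·20=60, Z4→Holm 9·11=99, Z5→Kent 4·17=68. Service 449; fixed 163; total 612.

Total cost: 612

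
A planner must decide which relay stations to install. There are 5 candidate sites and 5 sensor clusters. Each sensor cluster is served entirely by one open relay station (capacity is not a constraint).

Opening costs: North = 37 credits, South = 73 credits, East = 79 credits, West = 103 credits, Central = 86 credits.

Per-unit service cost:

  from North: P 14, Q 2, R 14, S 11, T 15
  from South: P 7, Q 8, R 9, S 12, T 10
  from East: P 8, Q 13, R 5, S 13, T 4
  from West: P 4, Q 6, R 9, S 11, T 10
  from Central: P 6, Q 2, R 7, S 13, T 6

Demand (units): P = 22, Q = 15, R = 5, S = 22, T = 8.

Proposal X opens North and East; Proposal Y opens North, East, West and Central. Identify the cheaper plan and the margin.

Proposal X is cheaper by 101.

Proposal X: {North, East}: P→East 8·22=176, Q→North 2·15=30, R→East 5·5=25, S→North 11·22=242, T→East 4·8=32. Service 505; fixed 116; total 621.
Proposal Y: {North, East, West, Central}: P→West 4·22=88, Q→North 2·15=30, R→East 5·5=25, S→North 11·22=242, T→East 4·8=32. Service 417; fixed 305; total 722.
Difference: |621 − 722| = 101.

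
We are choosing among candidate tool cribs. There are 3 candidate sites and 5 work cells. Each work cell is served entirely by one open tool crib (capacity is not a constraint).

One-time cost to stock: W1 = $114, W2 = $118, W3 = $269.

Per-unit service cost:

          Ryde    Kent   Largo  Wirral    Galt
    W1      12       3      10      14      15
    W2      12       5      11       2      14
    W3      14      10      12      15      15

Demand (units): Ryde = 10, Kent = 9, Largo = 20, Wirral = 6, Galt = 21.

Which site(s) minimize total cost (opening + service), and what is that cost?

For any fixed open set, each work cell goes to its cheapest open site; total = fixed + service.
{W2}: Ryde→W2 12·10=120, Kent→W2 5·9=45, Largo→W2 11·20=220, Wirral→W2 2·6=12, Galt→W2 14·21=294. Service 691; fixed 118; total 809.
{W1}: service 746 + fixed 114 = 860
{W1, W2}: service 653 + fixed 232 = 885
{W1, W2, W3}: Ryde→W1 12·10=120, Kent→W1 3·9=27, Largo→W1 10·20=200, Wirral→W2 2·6=12, Galt→W2 14·21=294. Service 653; fixed 501; total 1154.
No other subset beats 809.

Open W2 only; minimum total cost 809.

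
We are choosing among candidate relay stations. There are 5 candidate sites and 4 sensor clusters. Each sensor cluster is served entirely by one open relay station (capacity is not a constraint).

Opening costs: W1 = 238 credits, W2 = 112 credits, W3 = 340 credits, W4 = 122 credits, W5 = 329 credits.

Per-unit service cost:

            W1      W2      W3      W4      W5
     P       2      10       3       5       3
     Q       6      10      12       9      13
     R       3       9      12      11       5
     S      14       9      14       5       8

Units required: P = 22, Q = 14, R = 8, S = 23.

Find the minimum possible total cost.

For any fixed open set, each sensor cluster goes to its cheapest open site; total = fixed + service.
{W4}: P→W4 5·22=110, Q→W4 9·14=126, R→W4 11·8=88, S→W4 5·23=115. Service 439; fixed 122; total 561.
{W1, W4}: service 267 + fixed 360 = 627
{W2, W4}: service 423 + fixed 234 = 657
{W1, W2, W3, W4, W5}: P→W1 2·22=44, Q→W1 6·14=84, R→W1 3·8=24, S→W4 5·23=115. Service 267; fixed 1141; total 1408.
No other subset beats 561.

Minimum total cost: 561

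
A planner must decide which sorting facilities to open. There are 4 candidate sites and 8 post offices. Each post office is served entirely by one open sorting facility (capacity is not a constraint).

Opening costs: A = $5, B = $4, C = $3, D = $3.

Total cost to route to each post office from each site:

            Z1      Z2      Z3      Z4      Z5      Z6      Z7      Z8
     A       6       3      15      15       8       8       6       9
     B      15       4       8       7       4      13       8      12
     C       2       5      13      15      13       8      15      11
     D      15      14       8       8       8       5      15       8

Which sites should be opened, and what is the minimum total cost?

For any fixed open set, each post office goes to its cheapest open site; total = fixed + service.
{B, C, D}: Z1→C 2, Z2→B 4, Z3→B 8, Z4→B 7, Z5→B 4, Z6→D 5, Z7→B 8, Z8→D 8. Service 46; fixed 10; total 56.
{A, B, C, D}: service 43 + fixed 15 = 58
{A, B, C}: service 47 + fixed 12 = 59
{C}: Z1→C 2, Z2→C 5, Z3→C 13, Z4→C 15, Z5→C 13, Z6→C 8, Z7→C 15, Z8→C 11. Service 82; fixed 3; total 85.
No other subset beats 56.

Open B, C and D; minimum total cost 56.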